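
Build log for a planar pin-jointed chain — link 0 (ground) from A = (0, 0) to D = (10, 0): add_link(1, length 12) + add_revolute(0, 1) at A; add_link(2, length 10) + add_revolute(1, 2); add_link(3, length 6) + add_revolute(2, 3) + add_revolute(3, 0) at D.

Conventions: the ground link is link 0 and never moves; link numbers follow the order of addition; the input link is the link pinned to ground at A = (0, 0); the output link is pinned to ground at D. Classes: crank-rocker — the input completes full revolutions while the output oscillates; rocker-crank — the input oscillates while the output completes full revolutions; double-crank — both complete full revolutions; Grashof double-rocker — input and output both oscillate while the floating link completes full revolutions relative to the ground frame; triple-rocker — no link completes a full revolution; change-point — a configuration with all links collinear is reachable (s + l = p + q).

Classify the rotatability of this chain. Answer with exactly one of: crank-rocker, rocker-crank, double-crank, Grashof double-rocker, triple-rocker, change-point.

lengths: ground=10, input=12, coupler=10, output=6
sorted: s=6 (shortest), l=12 (longest), p+q=20
s + l = 18 vs p + q = 20
s + l < p + q (Grashof) with shortest = output link → rocker-crank

rocker-crank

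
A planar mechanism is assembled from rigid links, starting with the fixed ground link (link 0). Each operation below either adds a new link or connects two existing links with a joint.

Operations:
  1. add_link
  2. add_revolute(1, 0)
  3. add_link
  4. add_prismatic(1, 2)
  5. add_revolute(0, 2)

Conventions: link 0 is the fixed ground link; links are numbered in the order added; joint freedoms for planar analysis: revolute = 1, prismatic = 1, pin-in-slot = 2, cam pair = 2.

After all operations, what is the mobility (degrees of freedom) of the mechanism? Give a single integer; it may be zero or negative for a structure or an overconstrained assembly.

L=1 J1=0 J2=0
add link → L=2 J1=0 J2=0
R@1,0 dof=1 J1 → L=2 J1=1 J2=0
add link → L=3 J1=1 J2=0
P@1,2 dof=1 J1 → L=3 J1=2 J2=0
R@0,2 dof=1 J1 → L=3 J1=3 J2=0
M=3(L−1)−2J1−J2=3·2−2·3−0=0

M = 0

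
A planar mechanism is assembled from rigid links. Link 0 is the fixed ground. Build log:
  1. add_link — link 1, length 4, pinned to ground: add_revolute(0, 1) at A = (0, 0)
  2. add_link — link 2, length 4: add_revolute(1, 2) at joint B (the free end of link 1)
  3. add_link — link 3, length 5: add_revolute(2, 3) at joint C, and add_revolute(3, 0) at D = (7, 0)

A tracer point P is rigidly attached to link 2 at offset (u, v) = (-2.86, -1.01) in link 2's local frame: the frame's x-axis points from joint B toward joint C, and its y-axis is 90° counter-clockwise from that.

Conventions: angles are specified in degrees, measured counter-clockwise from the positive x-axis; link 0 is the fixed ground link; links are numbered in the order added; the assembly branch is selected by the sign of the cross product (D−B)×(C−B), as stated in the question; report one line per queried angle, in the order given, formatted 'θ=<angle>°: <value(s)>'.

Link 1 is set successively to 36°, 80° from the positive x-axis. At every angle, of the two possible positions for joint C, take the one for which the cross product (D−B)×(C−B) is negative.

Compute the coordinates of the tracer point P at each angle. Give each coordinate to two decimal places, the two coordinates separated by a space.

A=(0,0), D=(7.00,0)
θ=36°: B = A + 4.00·(cos36°, sin36°) = (3.2361, 2.3511)
θ=36°: |BD| = 4.4379
θ=36°: circle(B,4.00) ∩ circle(D,5.00): a=1.2050, h=3.8142
θ=36°:   candidates: C₊=(6.2787,4.9477) cross=16.927; C₋=(2.2373,-1.5222) cross=-16.927
θ=36°:   branch - wants cross < 0 → take C=(2.2373,-1.5222) (cross=-16.927)
θ=36°: ex = (C−B)/|BC| = (-0.2497,-0.9683); ey = (0.9683,-0.2497)
θ=36°: P = B + -2.86·ex + -1.01·ey = (2.9722,5.3727)
θ=80°: B = A + 4.00·(cos80°, sin80°) = (0.6946, 3.9392)
θ=80°: |BD| = 7.4348
θ=80°: circle(B,4.00) ∩ circle(D,5.00): a=3.1121, h=2.5129
θ=80°:   candidates: C₊=(4.6654,4.4215) cross=18.683; C₋=(2.0025,0.1591) cross=-18.683
θ=80°:   branch - wants cross < 0 → take C=(2.0025,0.1591) (cross=-18.683)
θ=80°: ex = (C−B)/|BC| = (0.3270,-0.9450); ey = (0.9450,0.3270)
θ=80°: P = B + -2.86·ex + -1.01·ey = (-1.1951,6.3118)

θ=36°: 2.97 5.37
θ=80°: -1.20 6.31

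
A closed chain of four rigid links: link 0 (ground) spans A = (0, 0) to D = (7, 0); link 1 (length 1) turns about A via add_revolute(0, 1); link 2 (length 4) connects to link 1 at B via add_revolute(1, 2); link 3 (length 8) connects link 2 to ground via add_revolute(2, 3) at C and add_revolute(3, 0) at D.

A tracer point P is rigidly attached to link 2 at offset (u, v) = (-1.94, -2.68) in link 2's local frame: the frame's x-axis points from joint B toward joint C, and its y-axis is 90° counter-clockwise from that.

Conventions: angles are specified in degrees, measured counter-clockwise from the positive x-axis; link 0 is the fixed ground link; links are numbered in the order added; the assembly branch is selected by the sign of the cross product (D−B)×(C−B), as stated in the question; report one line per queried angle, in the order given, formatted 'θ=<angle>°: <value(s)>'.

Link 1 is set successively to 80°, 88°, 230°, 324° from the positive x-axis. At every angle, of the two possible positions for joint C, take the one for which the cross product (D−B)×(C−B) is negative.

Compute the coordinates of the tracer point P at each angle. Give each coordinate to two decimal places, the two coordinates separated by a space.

A=(0,0), D=(7.00,0)
θ=80°: B = A + 1.00·(cos80°, sin80°) = (0.1736, 0.9848)
θ=80°: |BD| = 6.8970
θ=80°: circle(B,4.00) ∩ circle(D,8.00): a=-0.0313, h=3.9999
θ=80°:   candidates: C₊=(0.7138,4.9482) cross=27.587; C₋=(-0.4284,-2.9696) cross=-27.587
θ=80°:   branch - wants cross < 0 → take C=(-0.4284,-2.9696) (cross=-27.587)
θ=80°: ex = (C−B)/|BC| = (-0.1505,-0.9886); ey = (0.9886,-0.1505)
θ=80°: P = B + -1.94·ex + -2.68·ey = (-2.1838,3.3061)
θ=88°: B = A + 1.00·(cos88°, sin88°) = (0.0349, 0.9994)
θ=88°: |BD| = 7.0364
θ=88°: circle(B,4.00) ∩ circle(D,8.00): a=0.1074, h=3.9986
θ=88°:   candidates: C₊=(0.7091,4.9422) cross=28.136; C₋=(-0.4267,-2.9739) cross=-28.136
θ=88°:   branch - wants cross < 0 → take C=(-0.4267,-2.9739) (cross=-28.136)
θ=88°: ex = (C−B)/|BC| = (-0.1154,-0.9933); ey = (0.9933,-0.1154)
θ=88°: P = B + -1.94·ex + -2.68·ey = (-2.4033,3.2357)
θ=230°: B = A + 1.00·(cos230°, sin230°) = (-0.6428, -0.7660)
θ=230°: |BD| = 7.6811
θ=230°: circle(B,4.00) ∩ circle(D,8.00): a=0.7160, h=3.9354
θ=230°:   candidates: C₊=(-0.3229,3.2211) cross=30.228; C₋=(0.4621,-4.6104) cross=-30.228
θ=230°:   branch - wants cross < 0 → take C=(0.4621,-4.6104) (cross=-30.228)
θ=230°: ex = (C−B)/|BC| = (0.2762,-0.9611); ey = (0.9611,0.2762)
θ=230°: P = B + -1.94·ex + -2.68·ey = (-3.7544,0.3582)
θ=324°: B = A + 1.00·(cos324°, sin324°) = (0.8090, -0.5878)
θ=324°: |BD| = 6.2188
θ=324°: circle(B,4.00) ∩ circle(D,8.00): a=-0.7498, h=3.9291
θ=324°:   candidates: C₊=(-0.3088,3.2528) cross=24.434; C₋=(0.4339,-4.5702) cross=-24.434
θ=324°:   branch - wants cross < 0 → take C=(0.4339,-4.5702) (cross=-24.434)
θ=324°: ex = (C−B)/|BC| = (-0.0938,-0.9956); ey = (0.9956,-0.0938)
θ=324°: P = B + -1.94·ex + -2.68·ey = (-1.6772,1.5950)

θ=80°: -2.18 3.31
θ=88°: -2.40 3.24
θ=230°: -3.75 0.36
θ=324°: -1.68 1.59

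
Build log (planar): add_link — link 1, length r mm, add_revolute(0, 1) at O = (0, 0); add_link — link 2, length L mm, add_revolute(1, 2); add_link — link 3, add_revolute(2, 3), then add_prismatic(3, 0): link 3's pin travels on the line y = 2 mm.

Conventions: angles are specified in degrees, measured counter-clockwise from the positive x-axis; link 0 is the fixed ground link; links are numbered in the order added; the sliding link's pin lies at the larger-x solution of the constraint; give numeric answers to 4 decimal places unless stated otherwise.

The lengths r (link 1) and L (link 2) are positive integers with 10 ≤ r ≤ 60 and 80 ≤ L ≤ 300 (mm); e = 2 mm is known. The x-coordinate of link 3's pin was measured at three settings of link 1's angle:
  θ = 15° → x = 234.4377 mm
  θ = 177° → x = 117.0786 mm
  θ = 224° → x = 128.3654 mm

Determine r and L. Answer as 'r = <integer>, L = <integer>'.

constraint per measurement: (x − r cos θ)² + (r sin θ − e)² = L²
subtracting the θ₁ and θ₂ equations cancels the r² and L² terms:
r = (x₁² − x₂²) / (2[(x₁cos θ₁ + e sin θ₁) − (x₂cos θ₂ + e sin θ₂)]) = 60.0000 → r = 60
L² = (x₁ − r cos θ₁)² + (r sin θ₁ − e)² = 31328.9871 → L = 177.0000 → L = 177
check at θ₃=224°: x = 128.3654 (printed 128.3654) ✓

r = 60, L = 177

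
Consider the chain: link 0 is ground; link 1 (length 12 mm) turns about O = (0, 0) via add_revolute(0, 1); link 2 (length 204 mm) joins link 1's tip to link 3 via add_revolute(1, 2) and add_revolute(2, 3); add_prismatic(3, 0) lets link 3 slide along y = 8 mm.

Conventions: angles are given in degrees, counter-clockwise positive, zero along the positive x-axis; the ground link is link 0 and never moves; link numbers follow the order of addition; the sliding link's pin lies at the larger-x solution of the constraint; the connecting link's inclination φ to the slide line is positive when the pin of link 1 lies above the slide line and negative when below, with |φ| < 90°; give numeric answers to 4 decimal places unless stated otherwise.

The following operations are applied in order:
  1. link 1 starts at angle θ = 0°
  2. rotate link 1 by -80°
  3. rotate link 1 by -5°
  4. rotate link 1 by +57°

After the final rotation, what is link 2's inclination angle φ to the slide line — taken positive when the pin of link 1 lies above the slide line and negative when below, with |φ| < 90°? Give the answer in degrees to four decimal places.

geometry: r = 12 mm, L = 204 mm, e = 8 mm; θ starts at 0°
rotate link 1 by -80°: θ ← 0° -80° = -80°
rotate link 1 by -5°: θ ← -80° -5° = -85°
rotate link 1 by +57°: θ ← -85° +57° = -28°
h = r sin θ − e = -5.633659 − 8 = -13.633659
sin φ = h / L = -13.633659 / 204 = -0.06683166
φ = arcsin(-0.06683166) = -3.832028°

-3.8320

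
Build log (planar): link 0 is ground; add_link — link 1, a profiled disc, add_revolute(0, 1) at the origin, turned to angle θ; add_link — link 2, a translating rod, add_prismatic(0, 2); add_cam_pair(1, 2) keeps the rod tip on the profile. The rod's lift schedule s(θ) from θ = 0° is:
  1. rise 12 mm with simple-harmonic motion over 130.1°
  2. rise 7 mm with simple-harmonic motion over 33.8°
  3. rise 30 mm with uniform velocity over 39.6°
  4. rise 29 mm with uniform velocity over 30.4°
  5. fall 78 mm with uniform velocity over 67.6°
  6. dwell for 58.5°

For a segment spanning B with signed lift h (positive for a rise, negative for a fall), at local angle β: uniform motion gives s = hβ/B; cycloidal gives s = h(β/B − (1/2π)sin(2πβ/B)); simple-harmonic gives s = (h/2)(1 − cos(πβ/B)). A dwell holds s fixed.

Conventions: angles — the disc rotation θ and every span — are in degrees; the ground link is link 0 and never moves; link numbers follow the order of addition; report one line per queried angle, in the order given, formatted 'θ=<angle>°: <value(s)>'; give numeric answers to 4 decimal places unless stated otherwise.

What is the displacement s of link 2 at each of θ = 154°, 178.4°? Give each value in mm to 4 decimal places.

seg 1 [0°–130.1°] simple-harmonic, h=12: full span → s += 12 → s = 12.0000
seg 2 [130.1°–163.9°] simple-harmonic, h=7: θ=154° here. β=23.9, B=33.8. 7/2·(1 − cos(π·0.7071)) = 5.6199 → s = 17.6199
seg 2 [130.1°–163.9°] simple-harmonic, h=7: full span → s += 7 → s = 19.0000
seg 3 [163.9°–203.5°] uniform, h=30: θ=178.4° here. β=14.5, B=39.6. 30·14.5/39.6 = 10.9848 → s = 29.9848

θ=154°: 17.6199
θ=178.4°: 29.9848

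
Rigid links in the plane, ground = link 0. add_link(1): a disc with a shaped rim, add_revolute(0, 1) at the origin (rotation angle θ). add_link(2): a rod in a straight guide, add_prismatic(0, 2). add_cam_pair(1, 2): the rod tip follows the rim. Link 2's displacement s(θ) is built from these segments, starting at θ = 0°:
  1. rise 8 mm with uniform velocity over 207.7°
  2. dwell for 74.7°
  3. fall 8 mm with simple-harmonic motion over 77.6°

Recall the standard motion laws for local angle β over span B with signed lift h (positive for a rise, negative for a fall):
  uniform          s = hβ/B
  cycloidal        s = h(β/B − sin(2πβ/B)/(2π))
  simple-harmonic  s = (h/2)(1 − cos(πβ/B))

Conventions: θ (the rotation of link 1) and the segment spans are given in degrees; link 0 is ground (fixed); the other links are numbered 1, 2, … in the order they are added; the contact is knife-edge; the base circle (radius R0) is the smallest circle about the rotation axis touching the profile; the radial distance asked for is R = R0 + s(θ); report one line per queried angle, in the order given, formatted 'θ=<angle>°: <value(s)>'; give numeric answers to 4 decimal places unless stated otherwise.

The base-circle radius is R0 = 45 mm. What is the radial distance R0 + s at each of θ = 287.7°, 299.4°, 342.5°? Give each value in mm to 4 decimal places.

segment 1 (0° to 207.7°, uniform, h = 8) is passed completely: s = 0.0000 + (8) = 8.0000
segment 2 (207.7° to 282.4°, dwell): s unchanged at 8.0000
θ = 287.7° falls in segment 3 (282.4° to 360°, simple-harmonic, h = -8): β = 287.7 − 282.4 = 5.3°, B = 77.6°; Δs = -8/2·(1 − cos(π·0.0683)) = -0.0917; s = 8.0000 − 0.0917 = 7.9083
θ = 299.4° falls in segment 3 (282.4° to 360°, simple-harmonic, h = -8): β = 299.4 − 282.4 = 17°, B = 77.6°; Δs = -8/2·(1 − cos(π·0.2191)) = -0.9105; s = 8.0000 − 0.9105 = 7.0895
θ = 342.5° falls in segment 3 (282.4° to 360°, simple-harmonic, h = -8): β = 342.5 − 282.4 = 60.1°, B = 77.6°; Δs = -8/2·(1 − cos(π·0.7745)) = -7.0374; s = 8.0000 − 7.0374 = 0.9626
θ=287.7°: R = R0 + s = 45 + 7.9083 = 52.9083
θ=299.4°: R = R0 + s = 45 + 7.0895 = 52.0895
θ=342.5°: R = R0 + s = 45 + 0.9626 = 45.9626

θ=287.7°: 52.9083
θ=299.4°: 52.0895
θ=342.5°: 45.9626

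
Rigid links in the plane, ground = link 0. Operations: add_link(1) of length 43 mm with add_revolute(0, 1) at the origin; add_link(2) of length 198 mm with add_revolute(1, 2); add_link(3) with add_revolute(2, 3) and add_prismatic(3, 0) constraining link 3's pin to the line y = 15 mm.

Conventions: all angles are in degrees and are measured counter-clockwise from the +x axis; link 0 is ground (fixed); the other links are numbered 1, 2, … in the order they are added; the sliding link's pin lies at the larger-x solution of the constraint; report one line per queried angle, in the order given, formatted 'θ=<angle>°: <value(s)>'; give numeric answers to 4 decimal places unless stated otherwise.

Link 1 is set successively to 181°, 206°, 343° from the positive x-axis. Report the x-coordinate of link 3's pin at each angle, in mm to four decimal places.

geometry: r = 43 mm, L = 198 mm, e = 15 mm
θ=181°: crank pin P = (r cos θ, r sin θ) = (-42.993451, -0.750453)
θ=181°: h = r sin θ − e = -0.750453 − 15 = -15.750453
θ=181°: x = r cos θ + √(L² − h²) = -42.993451 + 197.372549 = 154.379098
θ=206°: crank pin P = (r cos θ, r sin θ) = (-38.648144, -18.849959)
θ=206°: h = r sin θ − e = -18.849959 − 15 = -33.849959
θ=206°: x = r cos θ + √(L² − h²) = -38.648144 + 195.085059 = 156.436915
θ=343°: crank pin P = (r cos θ, r sin θ) = (41.121105, -12.571983)
θ=343°: h = r sin θ − e = -12.571983 − 15 = -27.571983
θ=343°: x = r cos θ + √(L² − h²) = 41.121105 + 196.070869 = 237.191974

θ=181°: 154.3791
θ=206°: 156.4369
θ=343°: 237.1920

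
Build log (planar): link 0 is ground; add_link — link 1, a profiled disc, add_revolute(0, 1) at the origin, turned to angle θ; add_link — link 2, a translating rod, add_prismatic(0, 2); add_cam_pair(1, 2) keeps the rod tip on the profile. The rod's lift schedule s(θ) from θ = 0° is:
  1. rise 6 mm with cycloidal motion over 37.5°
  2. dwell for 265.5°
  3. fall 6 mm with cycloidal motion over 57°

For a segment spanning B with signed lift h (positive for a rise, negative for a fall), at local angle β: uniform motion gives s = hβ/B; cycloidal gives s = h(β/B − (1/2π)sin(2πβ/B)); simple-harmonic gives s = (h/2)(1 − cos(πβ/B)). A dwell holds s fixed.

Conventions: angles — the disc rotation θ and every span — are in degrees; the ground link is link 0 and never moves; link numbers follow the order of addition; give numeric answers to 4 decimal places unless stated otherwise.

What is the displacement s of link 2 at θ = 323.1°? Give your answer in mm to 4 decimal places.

seg 1 [0°–37.5°] cycloidal, h=6: full span → s += 6 → s = 6.0000
seg 2 [37.5°–303°] dwell: s stays 6.0000
seg 3 [303°–360°] cycloidal, h=-6: θ=323.1° here. β=20.1, B=57. -6·(0.3526 − sin(2π·0.3526)/(2π)) = -1.3526 → s = 4.6474

4.6474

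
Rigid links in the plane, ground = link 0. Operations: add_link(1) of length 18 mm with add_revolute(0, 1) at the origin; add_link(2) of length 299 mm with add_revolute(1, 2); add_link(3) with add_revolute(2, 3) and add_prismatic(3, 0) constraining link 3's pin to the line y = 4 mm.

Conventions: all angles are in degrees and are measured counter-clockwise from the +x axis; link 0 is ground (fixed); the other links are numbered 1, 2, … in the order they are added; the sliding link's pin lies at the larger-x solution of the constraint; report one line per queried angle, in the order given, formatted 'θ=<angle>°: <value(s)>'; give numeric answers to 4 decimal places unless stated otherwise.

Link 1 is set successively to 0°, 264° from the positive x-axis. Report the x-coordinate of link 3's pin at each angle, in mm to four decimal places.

geometry: r = 18 mm, L = 299 mm, e = 4 mm
θ=0°: crank pin P = (r cos θ, r sin θ) = (18.000000, 0.000000)
θ=0°: h = r sin θ − e = 0.000000 − 4 = -4.000000
θ=0°: x = r cos θ + √(L² − h²) = 18.000000 + 298.973243 = 316.973243
θ=264°: crank pin P = (r cos θ, r sin θ) = (-1.881512, -17.901394)
θ=264°: h = r sin θ − e = -17.901394 − 4 = -21.901394
θ=264°: x = r cos θ + √(L² − h²) = -1.881512 + 298.196796 = 296.315283

θ=0°: 316.9732
θ=264°: 296.3153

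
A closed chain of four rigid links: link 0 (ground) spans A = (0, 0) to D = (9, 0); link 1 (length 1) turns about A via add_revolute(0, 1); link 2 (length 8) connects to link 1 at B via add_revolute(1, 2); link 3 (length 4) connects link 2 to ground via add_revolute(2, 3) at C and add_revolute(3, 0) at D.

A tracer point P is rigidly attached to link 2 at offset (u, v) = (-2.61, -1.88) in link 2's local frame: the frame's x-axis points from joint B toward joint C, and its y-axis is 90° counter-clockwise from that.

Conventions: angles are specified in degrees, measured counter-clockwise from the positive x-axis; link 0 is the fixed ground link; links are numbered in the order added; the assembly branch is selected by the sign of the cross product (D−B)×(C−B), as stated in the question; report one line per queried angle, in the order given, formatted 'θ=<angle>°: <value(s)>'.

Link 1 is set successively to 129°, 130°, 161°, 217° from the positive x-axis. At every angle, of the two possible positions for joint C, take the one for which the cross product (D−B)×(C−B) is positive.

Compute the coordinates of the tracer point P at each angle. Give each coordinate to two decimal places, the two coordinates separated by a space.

A=(0,0), D=(9.00,0)
θ=129°: B = A + 1.00·(cos129°, sin129°) = (-0.6293, 0.7771)
θ=129°: |BD| = 9.6606
θ=129°: circle(B,8.00) ∩ circle(D,4.00): a=7.3146, h=3.2398
θ=129°:   candidates: C₊=(6.9222,3.4180) cross=31.298; C₋=(6.4010,-3.0406) cross=-31.298
θ=129°:   branch + wants cross > 0 → take C=(6.9222,3.4180) (cross=31.298)
θ=129°: ex = (C−B)/|BC| = (0.9439,0.3301); ey = (-0.3301,0.9439)
θ=129°: P = B + -2.61·ex + -1.88·ey = (-2.4724,-1.8591)
θ=130°: B = A + 1.00·(cos130°, sin130°) = (-0.6428, 0.7660)
θ=130°: |BD| = 9.6732
θ=130°: circle(B,8.00) ∩ circle(D,4.00): a=7.3177, h=3.2329
θ=130°:   candidates: C₊=(6.9079,3.4093) cross=31.272; C₋=(6.3959,-3.0362) cross=-31.272
θ=130°:   branch + wants cross > 0 → take C=(6.9079,3.4093) (cross=31.272)
θ=130°: ex = (C−B)/|BC| = (0.9438,0.3304); ey = (-0.3304,0.9438)
θ=130°: P = B + -2.61·ex + -1.88·ey = (-2.4850,-1.8707)
θ=161°: B = A + 1.00·(cos161°, sin161°) = (-0.9455, 0.3256)
θ=161°: |BD| = 9.9508
θ=161°: circle(B,8.00) ∩ circle(D,4.00): a=7.3873, h=3.0705
θ=161°:   candidates: C₊=(6.5383,3.1528) cross=30.554; C₋=(6.3373,-2.9850) cross=-30.554
θ=161°:   branch + wants cross > 0 → take C=(6.5383,3.1528) (cross=30.554)
θ=161°: ex = (C−B)/|BC| = (0.9355,0.3534); ey = (-0.3534,0.9355)
θ=161°: P = B + -2.61·ex + -1.88·ey = (-2.7227,-2.3555)
θ=217°: B = A + 1.00·(cos217°, sin217°) = (-0.7986, -0.6018)
θ=217°: |BD| = 9.8171
θ=217°: circle(B,8.00) ∩ circle(D,4.00): a=7.3533, h=3.1511
θ=217°:   candidates: C₊=(6.3476,2.9941) cross=30.935; C₋=(6.7340,-3.2962) cross=-30.935
θ=217°:   branch + wants cross > 0 → take C=(6.3476,2.9941) (cross=30.935)
θ=217°: ex = (C−B)/|BC| = (0.8933,0.4495); ey = (-0.4495,0.8933)
θ=217°: P = B + -2.61·ex + -1.88·ey = (-2.2851,-3.4544)

θ=129°: -2.47 -1.86
θ=130°: -2.49 -1.87
θ=161°: -2.72 -2.36
θ=217°: -2.29 -3.45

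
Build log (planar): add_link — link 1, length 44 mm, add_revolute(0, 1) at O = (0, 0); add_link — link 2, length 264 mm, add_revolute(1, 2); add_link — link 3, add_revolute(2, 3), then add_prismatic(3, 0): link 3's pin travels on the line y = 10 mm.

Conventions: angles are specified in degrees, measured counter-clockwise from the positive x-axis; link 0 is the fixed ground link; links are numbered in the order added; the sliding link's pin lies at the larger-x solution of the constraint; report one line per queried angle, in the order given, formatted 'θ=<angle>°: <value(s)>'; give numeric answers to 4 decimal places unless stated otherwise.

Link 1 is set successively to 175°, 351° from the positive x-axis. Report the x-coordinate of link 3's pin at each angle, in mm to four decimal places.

geometry: r = 44 mm, L = 264 mm, e = 10 mm
θ=175°: crank pin P = (r cos θ, r sin θ) = (-43.832567, 3.834853)
θ=175°: h = r sin θ − e = 3.834853 − 10 = -6.165147
θ=175°: x = r cos θ + √(L² − h²) = -43.832567 + 263.928003 = 220.095437
θ=351°: crank pin P = (r cos θ, r sin θ) = (43.458287, -6.883116)
θ=351°: h = r sin θ − e = -6.883116 − 10 = -16.883116
θ=351°: x = r cos θ + √(L² − h²) = 43.458287 + 263.459599 = 306.917886

θ=175°: 220.0954
θ=351°: 306.9179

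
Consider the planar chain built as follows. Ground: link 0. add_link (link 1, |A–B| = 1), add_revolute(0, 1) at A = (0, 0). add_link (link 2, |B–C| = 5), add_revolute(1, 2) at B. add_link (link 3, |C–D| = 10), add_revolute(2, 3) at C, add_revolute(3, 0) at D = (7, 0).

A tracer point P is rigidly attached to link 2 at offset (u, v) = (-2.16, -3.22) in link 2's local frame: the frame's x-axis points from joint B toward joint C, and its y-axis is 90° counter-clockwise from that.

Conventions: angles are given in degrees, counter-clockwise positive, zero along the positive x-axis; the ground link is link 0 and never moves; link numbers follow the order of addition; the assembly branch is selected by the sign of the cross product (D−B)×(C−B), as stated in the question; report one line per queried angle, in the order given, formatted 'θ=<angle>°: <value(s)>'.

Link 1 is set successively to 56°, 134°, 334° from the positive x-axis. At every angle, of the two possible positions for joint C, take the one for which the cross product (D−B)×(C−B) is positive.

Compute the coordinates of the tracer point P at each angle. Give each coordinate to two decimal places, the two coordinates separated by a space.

A=(0,0), D=(7.00,0)
θ=56°: B = A + 1.00·(cos56°, sin56°) = (0.5592, 0.8290)
θ=56°: |BD| = 6.4939
θ=56°: circle(B,5.00) ∩ circle(D,10.00): a=-2.5276, h=4.3141
θ=56°:   candidates: C₊=(-1.3970,5.4305) cross=28.015; C₋=(-2.4985,-3.1270) cross=-28.015
θ=56°:   branch + wants cross > 0 → take C=(-1.3970,5.4305) (cross=28.015)
θ=56°: ex = (C−B)/|BC| = (-0.3912,0.9203); ey = (-0.9203,-0.3912)
θ=56°: P = B + -2.16·ex + -3.22·ey = (4.3676,0.1010)
θ=134°: B = A + 1.00·(cos134°, sin134°) = (-0.6947, 0.7193)
θ=134°: |BD| = 7.7282
θ=134°: circle(B,5.00) ∩ circle(D,10.00): a=-0.9882, h=4.9014
θ=134°:   candidates: C₊=(-1.2224,5.6914) cross=37.879; C₋=(-2.1348,-4.0688) cross=-37.879
θ=134°:   branch + wants cross > 0 → take C=(-1.2224,5.6914) (cross=37.879)
θ=134°: ex = (C−B)/|BC| = (-0.1055,0.9944); ey = (-0.9944,-0.1055)
θ=134°: P = B + -2.16·ex + -3.22·ey = (2.7353,-1.0887)
θ=334°: B = A + 1.00·(cos334°, sin334°) = (0.8988, -0.4384)
θ=334°: |BD| = 6.1169
θ=334°: circle(B,5.00) ∩ circle(D,10.00): a=-3.0721, h=3.9449
θ=334°:   candidates: C₊=(-2.4481,3.2763) cross=24.131; C₋=(-1.8826,-4.5933) cross=-24.131
θ=334°:   branch + wants cross > 0 → take C=(-2.4481,3.2763) (cross=24.131)
θ=334°: ex = (C−B)/|BC| = (-0.6694,0.7429); ey = (-0.7429,-0.6694)
θ=334°: P = B + -2.16·ex + -3.22·ey = (4.7369,0.1123)

θ=56°: 4.37 0.10
θ=134°: 2.74 -1.09
θ=334°: 4.74 0.11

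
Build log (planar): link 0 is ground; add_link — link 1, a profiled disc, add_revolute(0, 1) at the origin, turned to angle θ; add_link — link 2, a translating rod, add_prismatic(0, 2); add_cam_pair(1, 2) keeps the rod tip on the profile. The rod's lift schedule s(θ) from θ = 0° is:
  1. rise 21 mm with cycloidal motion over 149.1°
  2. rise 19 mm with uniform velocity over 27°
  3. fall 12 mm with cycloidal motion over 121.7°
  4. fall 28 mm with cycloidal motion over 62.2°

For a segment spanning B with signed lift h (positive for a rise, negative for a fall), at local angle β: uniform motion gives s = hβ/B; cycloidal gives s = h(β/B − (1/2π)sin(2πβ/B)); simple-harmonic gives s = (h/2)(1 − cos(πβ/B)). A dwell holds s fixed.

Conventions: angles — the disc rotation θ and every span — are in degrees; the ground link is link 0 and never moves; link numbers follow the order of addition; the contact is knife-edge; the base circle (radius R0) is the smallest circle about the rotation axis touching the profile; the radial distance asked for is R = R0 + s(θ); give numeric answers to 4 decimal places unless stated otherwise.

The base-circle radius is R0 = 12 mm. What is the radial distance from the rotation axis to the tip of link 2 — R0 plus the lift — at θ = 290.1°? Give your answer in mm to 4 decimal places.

seg 1 [0°–149.1°] cycloidal, h=21: full span → s += 21 → s = 21.0000
seg 2 [149.1°–176.1°] uniform, h=19: full span → s += 19 → s = 40.0000
seg 3 [176.1°–297.8°] cycloidal, h=-12: θ=290.1° here. β=114, B=121.7. -12·(0.9367 − sin(2π·0.9367)/(2π)) = -11.9802 → s = 28.0198
R = R0 + s = 12 + 28.0198 = 40.0198

40.0198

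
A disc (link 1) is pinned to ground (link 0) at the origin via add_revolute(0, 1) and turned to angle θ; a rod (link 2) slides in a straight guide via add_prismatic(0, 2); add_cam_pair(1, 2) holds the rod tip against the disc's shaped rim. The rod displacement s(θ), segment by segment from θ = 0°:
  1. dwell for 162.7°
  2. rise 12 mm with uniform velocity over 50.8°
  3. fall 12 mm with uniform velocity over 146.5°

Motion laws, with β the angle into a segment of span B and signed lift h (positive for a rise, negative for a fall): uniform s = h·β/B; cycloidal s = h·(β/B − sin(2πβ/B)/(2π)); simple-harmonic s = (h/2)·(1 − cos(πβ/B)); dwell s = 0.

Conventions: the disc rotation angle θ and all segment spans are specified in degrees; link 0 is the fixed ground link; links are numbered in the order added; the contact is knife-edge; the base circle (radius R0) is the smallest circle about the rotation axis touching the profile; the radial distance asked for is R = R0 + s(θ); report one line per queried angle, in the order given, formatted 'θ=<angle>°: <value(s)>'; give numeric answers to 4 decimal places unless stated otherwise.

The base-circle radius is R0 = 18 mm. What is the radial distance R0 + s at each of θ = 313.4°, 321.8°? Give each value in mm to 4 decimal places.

segment 1 (0° to 162.7°, dwell): s unchanged at 0.0000
segment 2 (162.7° to 213.5°, uniform, h = 12) is passed completely: s = 0.0000 + (12) = 12.0000
θ = 313.4° falls in segment 3 (213.5° to 360°, uniform, h = -12): β = 313.4 − 213.5 = 99.9°, B = 146.5°; Δs = -12·99.9/146.5 = -8.1829; s = 12.0000 − 8.1829 = 3.8171
θ = 321.8° falls in segment 3 (213.5° to 360°, uniform, h = -12): β = 321.8 − 213.5 = 108.3°, B = 146.5°; Δs = -12·108.3/146.5 = -8.8710; s = 12.0000 − 8.8710 = 3.1290
θ=313.4°: R = R0 + s = 18 + 3.8171 = 21.8171
θ=321.8°: R = R0 + s = 18 + 3.1290 = 21.1290

θ=313.4°: 21.8171
θ=321.8°: 21.1290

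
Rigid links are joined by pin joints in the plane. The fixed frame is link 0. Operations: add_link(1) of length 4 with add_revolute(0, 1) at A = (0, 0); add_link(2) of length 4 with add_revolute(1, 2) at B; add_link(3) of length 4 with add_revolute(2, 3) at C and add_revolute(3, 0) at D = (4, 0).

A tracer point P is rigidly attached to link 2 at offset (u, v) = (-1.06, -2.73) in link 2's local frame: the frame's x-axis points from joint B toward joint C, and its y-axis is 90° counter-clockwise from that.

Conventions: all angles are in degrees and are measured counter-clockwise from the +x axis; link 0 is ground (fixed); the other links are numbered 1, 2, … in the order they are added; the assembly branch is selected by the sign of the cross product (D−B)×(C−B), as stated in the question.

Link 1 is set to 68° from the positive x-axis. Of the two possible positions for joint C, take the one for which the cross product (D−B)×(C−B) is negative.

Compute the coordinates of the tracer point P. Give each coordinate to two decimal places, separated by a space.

A=(0,0), D=(4.00,0)
B = A + 4.00·(cos68°, sin68°) = (1.4984, 3.7087)
|BD| = 4.4735
circle(B,4.00) ∩ circle(D,4.00): a=2.2368, h=3.3162
  candidates: C₊=(5.4984,3.7087) cross=14.835; C₋=(0.0000,0.0000) cross=-14.835
  branch - wants cross < 0 → take C=(0.0000,0.0000) (cross=-14.835)
ex = (C−B)/|BC| = (-0.3746,-0.9272); ey = (0.9272,-0.3746)
P = B + -1.06·ex + -2.73·ey = (-0.6357,5.7142)

-0.64 5.71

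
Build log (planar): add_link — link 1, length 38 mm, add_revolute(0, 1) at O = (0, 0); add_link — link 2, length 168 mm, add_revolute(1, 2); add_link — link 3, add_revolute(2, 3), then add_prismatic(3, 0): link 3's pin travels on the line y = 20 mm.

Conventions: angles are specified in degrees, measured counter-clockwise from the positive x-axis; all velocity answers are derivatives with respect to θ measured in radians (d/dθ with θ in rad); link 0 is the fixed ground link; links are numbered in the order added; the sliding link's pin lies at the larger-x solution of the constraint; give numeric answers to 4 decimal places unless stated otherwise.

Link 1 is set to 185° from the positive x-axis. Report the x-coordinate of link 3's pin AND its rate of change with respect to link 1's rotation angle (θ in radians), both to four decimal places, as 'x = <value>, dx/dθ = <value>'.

geometry: r = 38 mm, L = 168 mm, e = 20 mm
crank pin P = (r cos θ, r sin θ) = (-37.855399, -3.311918)
h = r sin θ − e = -3.311918 − 20 = -23.311918
x = r cos θ + √(L² − h²) = -37.855399 + 166.374741 = 128.519343
dx/dθ = −r sin θ − h·r cos θ/√(L² − h²) (θ in radians; h = -23.311918) = -1.992264

x = 128.5193, dx/dθ = -1.9923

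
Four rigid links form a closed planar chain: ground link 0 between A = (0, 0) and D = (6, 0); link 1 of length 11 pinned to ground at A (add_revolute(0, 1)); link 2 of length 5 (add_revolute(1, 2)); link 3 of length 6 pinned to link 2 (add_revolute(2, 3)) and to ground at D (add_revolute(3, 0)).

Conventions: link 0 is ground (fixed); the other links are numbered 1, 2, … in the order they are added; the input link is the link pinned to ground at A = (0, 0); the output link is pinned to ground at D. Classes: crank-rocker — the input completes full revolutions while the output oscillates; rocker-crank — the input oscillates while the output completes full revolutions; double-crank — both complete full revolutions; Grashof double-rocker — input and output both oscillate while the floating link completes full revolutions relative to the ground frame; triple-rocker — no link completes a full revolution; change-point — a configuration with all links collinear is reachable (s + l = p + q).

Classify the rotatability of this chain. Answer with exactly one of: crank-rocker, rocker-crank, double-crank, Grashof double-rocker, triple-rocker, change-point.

lengths: ground=6, input=11, coupler=5, output=6
sorted: s=5 (shortest), l=11 (longest), p+q=12
s + l = 16 vs p + q = 12
s + l > p + q → non-Grashof → no link fully rotates → triple-rocker

triple-rocker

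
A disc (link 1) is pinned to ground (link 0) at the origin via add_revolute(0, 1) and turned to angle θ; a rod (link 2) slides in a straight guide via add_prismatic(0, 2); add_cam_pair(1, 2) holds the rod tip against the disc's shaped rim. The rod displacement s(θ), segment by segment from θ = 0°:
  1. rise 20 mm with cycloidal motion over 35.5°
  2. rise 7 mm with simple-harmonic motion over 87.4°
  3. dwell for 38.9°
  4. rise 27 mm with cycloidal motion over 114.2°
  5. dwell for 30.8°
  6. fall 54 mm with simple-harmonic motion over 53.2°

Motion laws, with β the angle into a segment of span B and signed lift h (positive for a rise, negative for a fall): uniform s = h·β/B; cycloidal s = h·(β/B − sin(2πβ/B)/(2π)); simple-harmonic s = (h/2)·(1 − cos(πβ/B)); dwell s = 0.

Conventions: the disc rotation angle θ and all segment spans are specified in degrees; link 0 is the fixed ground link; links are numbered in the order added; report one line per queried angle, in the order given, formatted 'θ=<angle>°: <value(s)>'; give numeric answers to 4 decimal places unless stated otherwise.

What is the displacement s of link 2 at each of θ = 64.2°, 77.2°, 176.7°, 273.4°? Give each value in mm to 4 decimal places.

segment 1 (0° to 35.5°, cycloidal, h = 20) is passed completely: s = 0.0000 + (20) = 20.0000
θ = 64.2° falls in segment 2 (35.5° to 122.9°, simple-harmonic, h = 7): β = 64.2 − 35.5 = 28.7°, B = 87.4°; Δs = 7/2·(1 − cos(π·0.3284)) = 1.7030; s = 20.0000 + 1.7030 = 21.7030
θ = 77.2° falls in segment 2 (35.5° to 122.9°, simple-harmonic, h = 7): β = 77.2 − 35.5 = 41.7°, B = 87.4°; Δs = 7/2·(1 − cos(π·0.4771)) = 3.2486; s = 20.0000 + 3.2486 = 23.2486
segment 2 (35.5° to 122.9°, simple-harmonic, h = 7) is passed completely: s = 20.0000 + (7) = 27.0000
segment 3 (122.9° to 161.8°, dwell): s unchanged at 27.0000
θ = 176.7° falls in segment 4 (161.8° to 276°, cycloidal, h = 27): β = 176.7 − 161.8 = 14.9°, B = 114.2°; Δs = 27·(0.1305 − sin(2π·0.1305)/(2π)) = 0.3815; s = 27.0000 + 0.3815 = 27.3815
θ = 273.4° falls in segment 4 (161.8° to 276°, cycloidal, h = 27): β = 273.4 − 161.8 = 111.6°, B = 114.2°; Δs = 27·(0.9772 − sin(2π·0.9772)/(2π)) = 26.9979; s = 27.0000 + 26.9979 = 53.9979

θ=64.2°: 21.7030
θ=77.2°: 23.2486
θ=176.7°: 27.3815
θ=273.4°: 53.9979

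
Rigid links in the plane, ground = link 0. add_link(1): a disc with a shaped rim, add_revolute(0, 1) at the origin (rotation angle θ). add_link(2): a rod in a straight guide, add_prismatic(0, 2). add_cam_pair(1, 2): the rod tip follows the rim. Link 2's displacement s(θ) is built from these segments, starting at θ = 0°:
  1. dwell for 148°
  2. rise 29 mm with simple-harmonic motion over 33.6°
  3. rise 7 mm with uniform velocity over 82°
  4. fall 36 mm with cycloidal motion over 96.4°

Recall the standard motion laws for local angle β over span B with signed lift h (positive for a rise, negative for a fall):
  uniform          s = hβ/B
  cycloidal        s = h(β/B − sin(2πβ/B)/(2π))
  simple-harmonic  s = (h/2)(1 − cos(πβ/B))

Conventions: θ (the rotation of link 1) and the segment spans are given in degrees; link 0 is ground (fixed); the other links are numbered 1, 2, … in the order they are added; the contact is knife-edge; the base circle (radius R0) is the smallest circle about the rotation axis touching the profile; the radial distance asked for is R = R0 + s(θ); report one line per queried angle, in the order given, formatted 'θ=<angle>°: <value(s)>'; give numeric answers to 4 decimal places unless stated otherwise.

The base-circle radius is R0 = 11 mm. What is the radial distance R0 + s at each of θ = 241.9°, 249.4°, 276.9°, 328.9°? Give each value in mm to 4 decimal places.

segment 1 (0° to 148°, dwell): s unchanged at 0.0000
segment 2 (148° to 181.6°, simple-harmonic, h = 29) is passed completely: s = 0.0000 + (29) = 29.0000
θ = 241.9° falls in segment 3 (181.6° to 263.6°, uniform, h = 7): β = 241.9 − 181.6 = 60.3°, B = 82°; Δs = 7·60.3/82 = 5.1476; s = 29.0000 + 5.1476 = 34.1476
θ = 249.4° falls in segment 3 (181.6° to 263.6°, uniform, h = 7): β = 249.4 − 181.6 = 67.8°, B = 82°; Δs = 7·67.8/82 = 5.7878; s = 29.0000 + 5.7878 = 34.7878
segment 3 (181.6° to 263.6°, uniform, h = 7) is passed completely: s = 29.0000 + (7) = 36.0000
θ = 276.9° falls in segment 4 (263.6° to 360°, cycloidal, h = -36): β = 276.9 − 263.6 = 13.3°, B = 96.4°; Δs = -36·(0.1380 − sin(2π·0.1380)/(2π)) = -0.5991; s = 36.0000 − 0.5991 = 35.4009
θ = 328.9° falls in segment 4 (263.6° to 360°, cycloidal, h = -36): β = 328.9 − 263.6 = 65.3°, B = 96.4°; Δs = -36·(0.6774 − sin(2π·0.6774)/(2π)) = -29.5294; s = 36.0000 − 29.5294 = 6.4706
θ=241.9°: R = R0 + s = 11 + 34.1476 = 45.1476
θ=249.4°: R = R0 + s = 11 + 34.7878 = 45.7878
θ=276.9°: R = R0 + s = 11 + 35.4009 = 46.4009
θ=328.9°: R = R0 + s = 11 + 6.4706 = 17.4706

θ=241.9°: 45.1476
θ=249.4°: 45.7878
θ=276.9°: 46.4009
θ=328.9°: 17.4706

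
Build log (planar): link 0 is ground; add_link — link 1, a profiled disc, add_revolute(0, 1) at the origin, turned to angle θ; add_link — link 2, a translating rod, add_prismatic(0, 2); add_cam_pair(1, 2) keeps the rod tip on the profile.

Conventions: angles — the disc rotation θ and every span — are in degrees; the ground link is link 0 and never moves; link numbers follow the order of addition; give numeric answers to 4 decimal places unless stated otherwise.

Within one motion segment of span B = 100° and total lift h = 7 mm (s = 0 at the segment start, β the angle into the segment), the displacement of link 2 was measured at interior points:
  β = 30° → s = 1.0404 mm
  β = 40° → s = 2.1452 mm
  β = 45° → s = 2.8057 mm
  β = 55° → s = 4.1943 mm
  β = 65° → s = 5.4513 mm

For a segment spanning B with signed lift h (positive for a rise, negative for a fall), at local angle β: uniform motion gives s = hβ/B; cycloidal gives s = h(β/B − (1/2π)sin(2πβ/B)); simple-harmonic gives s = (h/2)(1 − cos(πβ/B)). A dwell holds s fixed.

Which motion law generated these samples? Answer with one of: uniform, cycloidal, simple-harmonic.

candidates at β/B = r: uniform s = h·r (linear in β); cycloidal s = h·(r − sin(2πr)/(2π)); simple-harmonic s = (h/2)(1 − cos(πr))
β=30°: printed 1.0404 | uniform 2.1000, cycloidal 1.0404, simple-harmonic 1.4428
β=40°: printed 2.1452 | uniform 2.8000, cycloidal 2.1452, simple-harmonic 2.4184
β=45°: printed 2.8057 | uniform 3.1500, cycloidal 2.8057, simple-harmonic 2.9525
β=55°: printed 4.1943 | uniform 3.8500, cycloidal 4.1943, simple-harmonic 4.0475
β=65°: printed 5.4513 | uniform 4.5500, cycloidal 5.4513, simple-harmonic 5.0890
only one law matches every sample → cycloidal

cycloidal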